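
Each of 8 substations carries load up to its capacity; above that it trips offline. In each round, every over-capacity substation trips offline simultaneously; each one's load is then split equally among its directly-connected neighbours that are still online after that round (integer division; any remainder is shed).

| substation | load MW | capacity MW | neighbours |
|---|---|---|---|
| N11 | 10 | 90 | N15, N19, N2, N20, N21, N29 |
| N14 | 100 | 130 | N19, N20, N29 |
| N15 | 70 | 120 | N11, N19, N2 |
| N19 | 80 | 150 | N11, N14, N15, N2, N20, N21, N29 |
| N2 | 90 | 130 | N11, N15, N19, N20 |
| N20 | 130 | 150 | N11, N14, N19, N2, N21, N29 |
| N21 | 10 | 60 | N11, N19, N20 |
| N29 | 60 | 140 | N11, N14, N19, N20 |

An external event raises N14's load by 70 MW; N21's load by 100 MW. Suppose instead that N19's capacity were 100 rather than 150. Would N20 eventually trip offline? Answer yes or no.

With N19's capacity at 100:
Round 1 — N14 at 170 > 130; N21 at 110 > 60. N14, N21 trip offline.
  N14 sheds 170 MW to N19, N20, N29: 56 each (2 lost).
    N19: 80+56 = 136 > 100
    N20: 130+56 = 186 > 150
    N29: 60+56 = 116 ≤ 140
  N21 sheds 110 MW to N11, N19, N20: 36 each (2 lost).
    N11: 10+36 = 46 ≤ 90
    N19: 136+36 = 172 > 100
    N20: 186+36 = 222 > 150
Round 2 — N19, N20 trip offline.
  N19 sheds 172 MW to N11, N15, N2, N29: 43 each.
    N11: 46+43 = 89 ≤ 90
    N15: 70+43 = 113 ≤ 120
    N2: 90+43 = 133 > 130
    N29: 116+43 = 159 > 140
  N20 sheds 222 MW to N11, N2, N29: 74 each.
    N11: 89+74 = 163 > 90
    N2: 133+74 = 207 > 130
    N29: 159+74 = 233 > 140
Round 3 — N11, N2, N29 trip offline.
  N11 sheds 163 MW to N15: 163 each.
    N15: 113+163 = 276 > 120
  N2 sheds 207 MW to N15: 207 each.
    N15: 276+207 = 483 > 120
  N29 sheds 233 MW: no online neighbours, lost.
Round 4 — N15 trips offline.
  N15 sheds 483 MW: no online neighbours, lost.
No further trips.

yes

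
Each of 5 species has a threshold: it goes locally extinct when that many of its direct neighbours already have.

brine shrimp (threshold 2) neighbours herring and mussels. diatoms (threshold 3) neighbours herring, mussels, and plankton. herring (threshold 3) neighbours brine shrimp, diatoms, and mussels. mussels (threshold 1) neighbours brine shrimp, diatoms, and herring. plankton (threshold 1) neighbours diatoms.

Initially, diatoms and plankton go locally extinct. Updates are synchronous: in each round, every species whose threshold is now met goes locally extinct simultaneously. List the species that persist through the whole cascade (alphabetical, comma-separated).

brine shrimp, herring

Round 1 — diatoms, plankton go locally extinct (initial).
Round 2 — checking thresholds:
  herring: 1 of 3 neighbours < 3, not yet.
  mussels: 1 of 3 neighbours ≥ 1, goes locally extinct.
Round 3 — no new extinctions; cascade stops.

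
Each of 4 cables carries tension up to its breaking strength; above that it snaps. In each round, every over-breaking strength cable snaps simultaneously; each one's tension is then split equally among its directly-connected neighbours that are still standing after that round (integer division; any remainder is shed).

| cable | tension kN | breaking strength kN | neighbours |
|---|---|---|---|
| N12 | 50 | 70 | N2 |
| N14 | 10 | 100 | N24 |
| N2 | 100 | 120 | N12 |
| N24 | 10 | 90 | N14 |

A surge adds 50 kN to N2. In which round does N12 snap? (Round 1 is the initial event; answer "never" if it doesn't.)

Round 1 — N2 at 150 > 120. N2 snaps.
  N2 sheds 150 kN to N12: 150 each.
    N12: 50+150 = 200 > 70
Round 2 — N12 snaps.
  N12 sheds 200 kN: no online neighbours, lost.
No further breaks.

2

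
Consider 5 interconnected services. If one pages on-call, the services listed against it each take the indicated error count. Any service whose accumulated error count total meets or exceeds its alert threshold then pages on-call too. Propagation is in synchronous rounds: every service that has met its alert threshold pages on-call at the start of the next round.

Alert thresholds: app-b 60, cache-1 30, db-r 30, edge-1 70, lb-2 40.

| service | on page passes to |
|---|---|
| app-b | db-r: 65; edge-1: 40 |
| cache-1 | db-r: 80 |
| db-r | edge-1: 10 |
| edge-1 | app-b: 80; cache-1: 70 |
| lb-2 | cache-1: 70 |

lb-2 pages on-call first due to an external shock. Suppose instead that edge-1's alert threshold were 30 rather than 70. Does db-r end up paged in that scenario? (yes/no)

With edge-1's alert threshold at 30:
Round 1 — lb-2 pages on-call (initial).
  cache-1: +70 → 70 ≥ 30
Round 2 — cache-1 pages on-call.
  db-r: +80 → 80 ≥ 30
Round 3 — db-r pages on-call.
  edge-1: +10 → 10 < 30
No further pages.

yes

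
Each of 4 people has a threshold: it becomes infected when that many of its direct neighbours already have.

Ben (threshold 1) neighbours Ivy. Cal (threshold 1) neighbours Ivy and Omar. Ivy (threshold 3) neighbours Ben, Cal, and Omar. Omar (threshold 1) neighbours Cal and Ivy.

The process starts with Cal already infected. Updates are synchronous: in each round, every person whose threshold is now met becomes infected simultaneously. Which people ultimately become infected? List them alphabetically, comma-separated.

Round 1 — Cal becomes infected (initial).
Round 2 — checking thresholds:
  Ivy: 1 of 3 neighbours < 3, holds.
  Omar: 1 of 2 neighbours ≥ 1, becomes infected.
Round 3 — no new infections; cascade stops.

Cal, Omar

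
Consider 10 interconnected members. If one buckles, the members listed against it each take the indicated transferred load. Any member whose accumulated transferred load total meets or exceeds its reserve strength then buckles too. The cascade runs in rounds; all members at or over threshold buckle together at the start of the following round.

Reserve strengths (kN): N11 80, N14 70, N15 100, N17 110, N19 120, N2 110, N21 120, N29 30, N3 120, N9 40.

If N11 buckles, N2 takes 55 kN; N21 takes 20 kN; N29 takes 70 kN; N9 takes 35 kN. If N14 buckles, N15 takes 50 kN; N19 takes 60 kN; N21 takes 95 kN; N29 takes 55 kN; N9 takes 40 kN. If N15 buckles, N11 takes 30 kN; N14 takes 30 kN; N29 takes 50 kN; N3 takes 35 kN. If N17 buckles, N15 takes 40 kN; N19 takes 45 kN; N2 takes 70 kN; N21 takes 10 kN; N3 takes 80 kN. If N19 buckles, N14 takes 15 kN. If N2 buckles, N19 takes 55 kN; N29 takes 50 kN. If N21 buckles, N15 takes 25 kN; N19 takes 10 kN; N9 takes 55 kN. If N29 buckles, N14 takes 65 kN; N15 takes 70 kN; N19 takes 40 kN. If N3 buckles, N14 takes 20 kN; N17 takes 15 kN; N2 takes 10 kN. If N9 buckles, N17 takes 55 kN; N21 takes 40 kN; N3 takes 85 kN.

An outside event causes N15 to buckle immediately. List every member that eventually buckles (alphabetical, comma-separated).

Round 1 — N15 buckles (initial).
  N11: +30 → 30 < 80
  N14: +30 → 30 < 70
  N29: +50 → 50 ≥ 30
  N3: +35 → 35 < 120
Round 2 — N29 buckles.
  N14: +65 → 95 ≥ 70
  N19: +40 → 40 < 120
Round 3 — N14 buckles.
  N19: +60 → 100 < 120
  N21: +95 → 95 < 120
  N9: +40 → 40 ≥ 40
Round 4 — N9 buckles.
  N17: +55 → 55 < 110
  N21: +40 → 135 ≥ 120
  N3: +85 → 120 ≥ 120
Round 5 — N21, N3 buckle.
  N17: +15 → 70 < 110
  N19: +10 → 110 < 120
  N2: +10 → 10 < 110
No further bucklings.

N14, N15, N21, N29, N3, N9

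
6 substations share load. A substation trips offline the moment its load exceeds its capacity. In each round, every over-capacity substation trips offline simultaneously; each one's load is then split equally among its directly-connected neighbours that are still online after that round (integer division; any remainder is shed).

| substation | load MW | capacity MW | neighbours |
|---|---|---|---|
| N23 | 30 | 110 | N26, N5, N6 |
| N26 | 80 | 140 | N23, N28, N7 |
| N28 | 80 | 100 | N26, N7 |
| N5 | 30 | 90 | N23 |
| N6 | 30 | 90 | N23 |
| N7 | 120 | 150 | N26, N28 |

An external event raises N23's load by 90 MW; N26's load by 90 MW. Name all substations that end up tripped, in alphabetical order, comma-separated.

Round 1 — N23 at 120 > 110; N26 at 170 > 140. N23, N26 trip offline.
  N23 sheds 120 MW to N5, N6: 60 each.
    N5: 30+60 = 90 ≤ 90
    N6: 30+60 = 90 ≤ 90
  N26 sheds 170 MW to N28, N7: 85 each.
    N28: 80+85 = 165 > 100
    N7: 120+85 = 205 > 150
Round 2 — N28, N7 trip offline.
  N28 sheds 165 MW: no online neighbours, lost.
  N7 sheds 205 MW: no online neighbours, lost.
No further trips.

N23, N26, N28, N7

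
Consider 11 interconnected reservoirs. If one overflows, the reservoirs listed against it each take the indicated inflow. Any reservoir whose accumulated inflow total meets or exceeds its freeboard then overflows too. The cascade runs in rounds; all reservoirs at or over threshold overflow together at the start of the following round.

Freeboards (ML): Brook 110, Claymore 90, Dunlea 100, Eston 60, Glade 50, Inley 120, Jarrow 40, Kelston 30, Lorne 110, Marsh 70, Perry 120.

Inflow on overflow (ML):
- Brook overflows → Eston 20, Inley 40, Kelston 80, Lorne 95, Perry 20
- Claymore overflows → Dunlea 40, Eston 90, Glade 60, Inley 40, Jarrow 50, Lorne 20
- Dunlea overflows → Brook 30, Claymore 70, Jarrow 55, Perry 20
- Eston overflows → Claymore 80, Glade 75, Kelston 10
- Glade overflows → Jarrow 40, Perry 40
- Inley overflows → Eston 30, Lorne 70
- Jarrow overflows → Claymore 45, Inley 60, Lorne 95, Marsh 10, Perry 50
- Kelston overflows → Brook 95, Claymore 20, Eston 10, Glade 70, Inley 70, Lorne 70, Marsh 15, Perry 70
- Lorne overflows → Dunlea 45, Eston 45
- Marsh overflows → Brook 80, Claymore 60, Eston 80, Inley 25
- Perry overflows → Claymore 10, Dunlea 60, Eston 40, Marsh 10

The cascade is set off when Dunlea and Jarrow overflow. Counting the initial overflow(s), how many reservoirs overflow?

6

Round 1 — Dunlea, Jarrow overflow (initial).
  Brook: +30 → 30 < 110
  Claymore: +70+45 → 115 ≥ 90
  Inley: +60 → 60 < 120
  Lorne: +95 → 95 < 110
  Marsh: +10 → 10 < 70
  Perry: +20+50 → 70 < 120
Round 2 — Claymore overflows.
  Eston: +90 → 90 ≥ 60
  Glade: +60 → 60 ≥ 50
  Inley: +40 → 100 < 120
  Lorne: +20 → 115 ≥ 110
Round 3 — Eston, Glade, Lorne overflow.
  Kelston: +10 → 10 < 30
  Perry: +40 → 110 < 120
No further overflows.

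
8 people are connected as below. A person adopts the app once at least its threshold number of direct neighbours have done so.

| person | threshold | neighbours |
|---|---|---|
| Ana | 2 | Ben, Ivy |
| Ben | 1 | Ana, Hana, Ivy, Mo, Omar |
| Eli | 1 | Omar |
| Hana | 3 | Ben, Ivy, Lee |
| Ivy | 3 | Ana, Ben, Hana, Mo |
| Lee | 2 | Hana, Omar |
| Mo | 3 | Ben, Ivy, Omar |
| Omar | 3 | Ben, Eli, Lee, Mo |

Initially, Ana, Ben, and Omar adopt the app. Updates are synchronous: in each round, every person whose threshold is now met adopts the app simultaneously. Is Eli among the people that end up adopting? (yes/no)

yes

Round 1 — Ana, Ben, Omar adopt the app (initial).
Round 2 — checking thresholds:
  Eli: 1 of 1 neighbours ≥ 1, adopts the app.
  Hana: 1 of 3 neighbours < 3, below threshold.
  Ivy: 2 of 4 neighbours < 3, below threshold.
  Lee: 1 of 2 neighbours < 2, below threshold.
  Mo: 2 of 3 neighbours < 3, below threshold.
Round 3 — no new adoptions; cascade stops.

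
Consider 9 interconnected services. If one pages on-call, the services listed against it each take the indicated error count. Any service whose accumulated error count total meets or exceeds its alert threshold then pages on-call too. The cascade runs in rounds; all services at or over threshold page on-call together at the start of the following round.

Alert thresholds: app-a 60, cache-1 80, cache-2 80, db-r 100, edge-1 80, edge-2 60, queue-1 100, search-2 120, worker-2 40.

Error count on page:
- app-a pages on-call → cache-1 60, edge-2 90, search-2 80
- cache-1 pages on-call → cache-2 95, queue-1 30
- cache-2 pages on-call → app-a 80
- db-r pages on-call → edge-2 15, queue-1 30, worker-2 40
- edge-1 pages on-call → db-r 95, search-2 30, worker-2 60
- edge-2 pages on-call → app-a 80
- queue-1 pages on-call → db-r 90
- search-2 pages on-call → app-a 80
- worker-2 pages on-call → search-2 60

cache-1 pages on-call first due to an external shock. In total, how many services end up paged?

Round 1 — cache-1 pages on-call (initial).
  cache-2: +95 → 95 ≥ 80
  queue-1: +30 → 30 < 100
Round 2 — cache-2 pages on-call.
  app-a: +80 → 80 ≥ 60
Round 3 — app-a pages on-call.
  edge-2: +90 → 90 ≥ 60
  search-2: +80 → 80 < 120
Round 4 — edge-2 pages on-call.
No further pages.

4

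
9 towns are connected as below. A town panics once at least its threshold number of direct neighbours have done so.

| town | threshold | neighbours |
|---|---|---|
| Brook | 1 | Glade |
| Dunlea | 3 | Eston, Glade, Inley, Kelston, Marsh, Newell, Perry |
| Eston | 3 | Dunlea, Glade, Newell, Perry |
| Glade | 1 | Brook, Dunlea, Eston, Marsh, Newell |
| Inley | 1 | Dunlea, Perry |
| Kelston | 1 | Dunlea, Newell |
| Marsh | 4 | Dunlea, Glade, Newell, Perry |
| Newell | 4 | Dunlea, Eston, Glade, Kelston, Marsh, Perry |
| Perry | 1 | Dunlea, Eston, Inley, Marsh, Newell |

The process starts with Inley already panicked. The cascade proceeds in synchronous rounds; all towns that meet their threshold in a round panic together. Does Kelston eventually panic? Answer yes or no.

no

Round 1 — Inley panics (initial).
Round 2 — checking thresholds:
  Dunlea: 1 of 7 neighbours < 3, below threshold.
  Perry: 1 of 5 neighbours ≥ 1, panics.
Round 3 — no new panics; cascade stops.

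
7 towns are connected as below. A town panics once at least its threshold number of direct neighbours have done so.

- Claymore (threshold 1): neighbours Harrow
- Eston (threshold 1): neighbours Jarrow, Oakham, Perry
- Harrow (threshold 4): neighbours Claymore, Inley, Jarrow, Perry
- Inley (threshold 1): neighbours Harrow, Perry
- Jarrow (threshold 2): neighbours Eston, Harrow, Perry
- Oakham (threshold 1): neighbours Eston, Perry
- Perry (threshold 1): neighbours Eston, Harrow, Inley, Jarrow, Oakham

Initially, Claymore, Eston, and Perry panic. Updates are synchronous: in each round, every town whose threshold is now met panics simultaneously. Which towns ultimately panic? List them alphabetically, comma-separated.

Round 1 — Claymore, Eston, Perry panic (initial).
Round 2 — checking thresholds:
  Harrow: 2 of 4 neighbours < 4, not yet.
  Inley: 1 of 2 neighbours ≥ 1, panics.
  Jarrow: 2 of 3 neighbours ≥ 2, panics.
  Oakham: 2 of 2 neighbours ≥ 1, panics.
Round 3 — checking thresholds:
  Harrow: 4 of 4 neighbours ≥ 4, panics.
Round 4 — no new panics; cascade stops.

Claymore, Eston, Harrow, Inley, Jarrow, Oakham, Perry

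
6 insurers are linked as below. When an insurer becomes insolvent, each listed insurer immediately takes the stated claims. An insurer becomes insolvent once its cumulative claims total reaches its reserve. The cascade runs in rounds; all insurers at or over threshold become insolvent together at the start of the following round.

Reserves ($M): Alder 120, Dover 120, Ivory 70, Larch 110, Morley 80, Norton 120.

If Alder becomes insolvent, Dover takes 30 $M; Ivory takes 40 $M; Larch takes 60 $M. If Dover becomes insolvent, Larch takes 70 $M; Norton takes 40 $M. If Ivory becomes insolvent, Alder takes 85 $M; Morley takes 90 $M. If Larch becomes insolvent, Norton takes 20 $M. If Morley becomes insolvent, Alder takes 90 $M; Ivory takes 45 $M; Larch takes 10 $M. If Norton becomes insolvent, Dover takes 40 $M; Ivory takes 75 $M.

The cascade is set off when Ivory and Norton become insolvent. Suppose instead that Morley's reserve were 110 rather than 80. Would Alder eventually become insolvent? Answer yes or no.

no

With Morley's reserve at 110:
Round 1 — Ivory, Norton become insolvent (initial).
  Alder: +85 → 85 < 120
  Dover: +40 → 40 < 120
  Morley: +90 → 90 < 110
No further insolvencies.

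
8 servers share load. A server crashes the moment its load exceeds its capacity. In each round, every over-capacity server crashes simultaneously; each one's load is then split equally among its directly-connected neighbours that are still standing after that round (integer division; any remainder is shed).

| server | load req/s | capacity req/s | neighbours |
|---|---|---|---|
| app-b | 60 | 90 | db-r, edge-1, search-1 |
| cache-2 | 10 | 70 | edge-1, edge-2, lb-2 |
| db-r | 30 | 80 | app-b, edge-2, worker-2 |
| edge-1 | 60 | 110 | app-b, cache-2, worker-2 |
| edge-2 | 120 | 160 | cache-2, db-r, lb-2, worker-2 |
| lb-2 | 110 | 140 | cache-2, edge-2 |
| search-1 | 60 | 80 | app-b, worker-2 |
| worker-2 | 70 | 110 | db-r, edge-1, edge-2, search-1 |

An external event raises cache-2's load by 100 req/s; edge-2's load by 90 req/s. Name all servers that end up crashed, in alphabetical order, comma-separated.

app-b, cache-2, db-r, edge-1, edge-2, lb-2, search-1, worker-2

Round 1 — cache-2 at 110 > 70; edge-2 at 210 > 160. cache-2, edge-2 crash.
  cache-2 sheds 110 req/s to edge-1, lb-2: 55 each.
    edge-1: 60+55 = 115 > 110
    lb-2: 110+55 = 165 > 140
  edge-2 sheds 210 req/s to db-r, lb-2, worker-2: 70 each.
    db-r: 30+70 = 100 > 80
    lb-2: 165+70 = 235 > 140
    worker-2: 70+70 = 140 > 110
Round 2 — db-r, edge-1, lb-2, worker-2 crash.
  db-r sheds 100 req/s to app-b: 100 each.
    app-b: 60+100 = 160 > 90
  edge-1 sheds 115 req/s to app-b: 115 each.
    app-b: 160+115 = 275 > 90
  lb-2 sheds 235 req/s: no online neighbours, lost.
  worker-2 sheds 140 req/s to search-1: 140 each.
    search-1: 60+140 = 200 > 80
Round 3 — app-b, search-1 crash.
  app-b sheds 275 req/s: no online neighbours, lost.
  search-1 sheds 200 req/s: no online neighbours, lost.
No further crashes.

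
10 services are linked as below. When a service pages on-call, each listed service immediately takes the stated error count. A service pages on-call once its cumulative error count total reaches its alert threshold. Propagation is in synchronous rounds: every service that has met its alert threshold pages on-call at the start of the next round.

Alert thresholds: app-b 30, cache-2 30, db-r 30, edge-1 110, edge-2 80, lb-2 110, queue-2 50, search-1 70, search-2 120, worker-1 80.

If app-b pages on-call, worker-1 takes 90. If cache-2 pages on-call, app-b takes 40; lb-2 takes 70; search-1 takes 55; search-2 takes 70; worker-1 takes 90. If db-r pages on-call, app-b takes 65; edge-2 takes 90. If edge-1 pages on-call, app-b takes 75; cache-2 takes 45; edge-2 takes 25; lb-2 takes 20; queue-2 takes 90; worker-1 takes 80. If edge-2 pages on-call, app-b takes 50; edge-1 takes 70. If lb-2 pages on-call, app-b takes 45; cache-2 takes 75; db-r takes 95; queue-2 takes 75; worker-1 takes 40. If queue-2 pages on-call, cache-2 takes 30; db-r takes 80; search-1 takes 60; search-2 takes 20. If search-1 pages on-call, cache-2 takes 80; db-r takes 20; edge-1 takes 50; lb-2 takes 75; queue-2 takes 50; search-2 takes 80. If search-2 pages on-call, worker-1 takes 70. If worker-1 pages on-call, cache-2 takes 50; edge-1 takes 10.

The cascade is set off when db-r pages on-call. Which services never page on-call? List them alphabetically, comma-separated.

edge-1, lb-2, queue-2, search-1, search-2

Round 1 — db-r pages on-call (initial).
  app-b: +65 → 65 ≥ 30
  edge-2: +90 → 90 ≥ 80
Round 2 — app-b, edge-2 page on-call.
  edge-1: +70 → 70 < 110
  worker-1: +90 → 90 ≥ 80
Round 3 — worker-1 pages on-call.
  cache-2: +50 → 50 ≥ 30
  edge-1: +10 → 80 < 110
Round 4 — cache-2 pages on-call.
  lb-2: +70 → 70 < 110
  search-1: +55 → 55 < 70
  search-2: +70 → 70 < 120
No further pages.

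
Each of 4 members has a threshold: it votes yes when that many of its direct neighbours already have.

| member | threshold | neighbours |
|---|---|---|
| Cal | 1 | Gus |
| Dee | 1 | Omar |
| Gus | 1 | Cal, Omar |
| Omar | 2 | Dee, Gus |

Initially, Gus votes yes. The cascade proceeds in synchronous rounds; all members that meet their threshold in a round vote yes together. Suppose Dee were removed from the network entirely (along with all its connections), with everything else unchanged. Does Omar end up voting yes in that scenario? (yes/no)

With Dee removed:
Round 1 — Gus votes yes (initial).
Round 2 — checking thresholds:
  Cal: 1 of 1 neighbours ≥ 1, votes yes.
  Omar: 1 of 1 neighbours < 2, below threshold.
Round 3 — no new yes votes; cascade stops.

no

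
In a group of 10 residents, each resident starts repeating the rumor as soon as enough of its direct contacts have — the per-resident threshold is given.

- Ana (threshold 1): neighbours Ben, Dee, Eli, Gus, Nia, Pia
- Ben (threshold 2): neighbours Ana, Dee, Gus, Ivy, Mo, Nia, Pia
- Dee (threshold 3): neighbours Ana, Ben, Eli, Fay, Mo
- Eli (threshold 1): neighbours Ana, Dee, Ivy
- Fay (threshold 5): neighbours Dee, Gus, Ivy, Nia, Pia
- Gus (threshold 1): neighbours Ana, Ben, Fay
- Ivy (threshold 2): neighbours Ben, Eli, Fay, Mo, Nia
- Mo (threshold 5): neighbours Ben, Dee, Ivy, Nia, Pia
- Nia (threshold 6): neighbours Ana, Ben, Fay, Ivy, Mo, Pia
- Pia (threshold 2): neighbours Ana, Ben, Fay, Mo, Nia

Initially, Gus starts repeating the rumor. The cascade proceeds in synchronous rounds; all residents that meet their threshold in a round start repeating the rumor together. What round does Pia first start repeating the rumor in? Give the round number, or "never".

Round 1 — Gus starts repeating the rumor (initial).
Round 2 — checking thresholds:
  Ana: 1 of 6 neighbours ≥ 1, starts repeating the rumor.
  Ben: 1 of 7 neighbours < 2, not yet.
  Fay: 1 of 5 neighbours < 5, not yet.
Round 3 — checking thresholds:
  Ben: 2 of 7 neighbours ≥ 2, starts repeating the rumor.
  Dee: 1 of 5 neighbours < 3, not yet.
  Eli: 1 of 3 neighbours ≥ 1, starts repeating the rumor.
  Fay: 1 of 5 neighbours < 5, not yet.
  Nia: 1 of 6 neighbours < 6, not yet.
  Pia: 1 of 5 neighbours < 2, not yet.
Round 4 — checking thresholds:
  Dee: 3 of 5 neighbours ≥ 3, starts repeating the rumor.
  Fay: 1 of 5 neighbours < 5, not yet.
  Ivy: 2 of 5 neighbours ≥ 2, starts repeating the rumor.
  Mo: 1 of 5 neighbours < 5, not yet.
  Nia: 2 of 6 neighbours < 6, not yet.
  Pia: 2 of 5 neighbours ≥ 2, starts repeating the rumor.
Round 5 — no new spreads; cascade stops.

4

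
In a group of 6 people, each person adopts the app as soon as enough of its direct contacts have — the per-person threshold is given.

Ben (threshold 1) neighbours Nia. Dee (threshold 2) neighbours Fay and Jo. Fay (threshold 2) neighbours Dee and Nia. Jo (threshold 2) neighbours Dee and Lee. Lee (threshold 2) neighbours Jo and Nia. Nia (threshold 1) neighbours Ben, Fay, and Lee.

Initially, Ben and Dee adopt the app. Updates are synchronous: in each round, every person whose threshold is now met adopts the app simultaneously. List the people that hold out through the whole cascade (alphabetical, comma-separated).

Round 1 — Ben, Dee adopt the app (initial).
Round 2 — checking thresholds:
  Fay: 1 of 2 neighbours < 2, below threshold.
  Jo: 1 of 2 neighbours < 2, below threshold.
  Nia: 1 of 3 neighbours ≥ 1, adopts the app.
Round 3 — checking thresholds:
  Fay: 2 of 2 neighbours ≥ 2, adopts the app.
  Jo: 1 of 2 neighbours < 2, below threshold.
  Lee: 1 of 2 neighbours < 2, below threshold.
Round 4 — no new adoptions; cascade stops.

Jo, Lee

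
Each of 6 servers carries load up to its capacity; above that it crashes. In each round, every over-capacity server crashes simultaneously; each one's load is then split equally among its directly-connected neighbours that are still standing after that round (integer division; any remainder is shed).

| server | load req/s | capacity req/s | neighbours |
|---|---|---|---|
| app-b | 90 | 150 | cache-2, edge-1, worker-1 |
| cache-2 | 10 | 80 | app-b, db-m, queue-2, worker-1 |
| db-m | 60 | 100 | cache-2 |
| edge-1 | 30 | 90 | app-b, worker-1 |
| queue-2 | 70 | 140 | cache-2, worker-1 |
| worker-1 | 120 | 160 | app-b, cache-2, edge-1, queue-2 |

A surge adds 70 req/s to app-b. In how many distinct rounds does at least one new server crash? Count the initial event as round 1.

4

Round 1 — app-b at 160 > 150. app-b crashes.
  app-b sheds 160 req/s to cache-2, edge-1, worker-1: 53 each (1 lost).
    cache-2: 10+53 = 63 ≤ 80
    edge-1: 30+53 = 83 ≤ 90
    worker-1: 120+53 = 173 > 160
Round 2 — worker-1 crashes.
  worker-1 sheds 173 req/s to cache-2, edge-1, queue-2: 57 each (2 lost).
    cache-2: 63+57 = 120 > 80
    edge-1: 83+57 = 140 > 90
    queue-2: 70+57 = 127 ≤ 140
Round 3 — cache-2, edge-1 crash.
  cache-2 sheds 120 req/s to db-m, queue-2: 60 each.
    db-m: 60+60 = 120 > 100
    queue-2: 127+60 = 187 > 140
  edge-1 sheds 140 req/s: no online neighbours, lost.
Round 4 — db-m, queue-2 crash.
  db-m sheds 120 req/s: no online neighbours, lost.
  queue-2 sheds 187 req/s: no online neighbours, lost.
No further crashes.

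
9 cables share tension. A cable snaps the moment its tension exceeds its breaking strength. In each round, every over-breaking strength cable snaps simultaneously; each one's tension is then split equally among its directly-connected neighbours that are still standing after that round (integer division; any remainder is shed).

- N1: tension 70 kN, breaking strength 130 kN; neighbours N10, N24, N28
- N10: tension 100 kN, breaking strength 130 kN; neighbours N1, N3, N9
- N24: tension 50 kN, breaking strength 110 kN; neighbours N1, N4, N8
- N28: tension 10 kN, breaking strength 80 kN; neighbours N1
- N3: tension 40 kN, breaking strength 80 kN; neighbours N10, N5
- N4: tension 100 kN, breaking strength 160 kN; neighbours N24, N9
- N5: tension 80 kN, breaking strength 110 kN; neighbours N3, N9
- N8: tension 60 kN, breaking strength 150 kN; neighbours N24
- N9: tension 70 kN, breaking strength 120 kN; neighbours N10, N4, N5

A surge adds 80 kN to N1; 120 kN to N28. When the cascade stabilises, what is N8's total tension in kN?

Round 1 — N1 at 150 > 130; N28 at 130 > 80. N1, N28 snap.
  N1 sheds 150 kN to N10, N24: 75 each.
    N10: 100+75 = 175 > 130
    N24: 50+75 = 125 > 110
  N28 sheds 130 kN: no online neighbours, lost.
Round 2 — N10, N24 snap.
  N10 sheds 175 kN to N3, N9: 87 each (1 lost).
    N3: 40+87 = 127 > 80
    N9: 70+87 = 157 > 120
  N24 sheds 125 kN to N4, N8: 62 each (1 lost).
    N4: 100+62 = 162 > 160
    N8: 60+62 = 122 ≤ 150
Round 3 — N3, N4, N9 snap.
  N3 sheds 127 kN to N5: 127 each.
    N5: 80+127 = 207 > 110
  N4 sheds 162 kN: no online neighbours, lost.
  N9 sheds 157 kN to N5: 157 each.
    N5: 207+157 = 364 > 110
Round 4 — N5 snaps.
  N5 sheds 364 kN: no online neighbours, lost.
No further breaks.

122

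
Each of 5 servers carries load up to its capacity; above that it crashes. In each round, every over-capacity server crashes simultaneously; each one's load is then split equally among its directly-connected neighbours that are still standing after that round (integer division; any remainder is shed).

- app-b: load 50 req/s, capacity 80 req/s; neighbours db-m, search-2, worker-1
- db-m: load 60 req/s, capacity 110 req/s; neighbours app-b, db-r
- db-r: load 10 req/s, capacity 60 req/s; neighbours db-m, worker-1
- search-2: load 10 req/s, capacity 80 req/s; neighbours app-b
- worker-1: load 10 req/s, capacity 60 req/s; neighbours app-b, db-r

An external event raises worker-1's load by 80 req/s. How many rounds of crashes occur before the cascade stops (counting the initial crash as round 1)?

2

Round 1 — worker-1 at 90 > 60. worker-1 crashes.
  worker-1 sheds 90 req/s to app-b, db-r: 45 each.
    app-b: 50+45 = 95 > 80
    db-r: 10+45 = 55 ≤ 60
Round 2 — app-b crashes.
  app-b sheds 95 req/s to db-m, search-2: 47 each (1 lost).
    db-m: 60+47 = 107 ≤ 110
    search-2: 10+47 = 57 ≤ 80
No further crashes.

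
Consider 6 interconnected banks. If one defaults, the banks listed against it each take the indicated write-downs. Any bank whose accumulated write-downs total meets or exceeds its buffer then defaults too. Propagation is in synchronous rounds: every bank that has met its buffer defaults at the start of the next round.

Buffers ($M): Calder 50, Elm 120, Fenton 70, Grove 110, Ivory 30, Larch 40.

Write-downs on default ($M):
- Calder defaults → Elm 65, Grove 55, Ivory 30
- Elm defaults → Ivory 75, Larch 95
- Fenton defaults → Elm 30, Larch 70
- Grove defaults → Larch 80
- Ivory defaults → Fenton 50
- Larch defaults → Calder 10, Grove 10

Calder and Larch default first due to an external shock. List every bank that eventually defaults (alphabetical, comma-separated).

Calder, Ivory, Larch

Round 1 — Calder, Larch default (initial).
  Elm: +65 → 65 < 120
  Grove: +55+10 → 65 < 110
  Ivory: +30 → 30 ≥ 30
Round 2 — Ivory defaults.
  Fenton: +50 → 50 < 70
No further defaults.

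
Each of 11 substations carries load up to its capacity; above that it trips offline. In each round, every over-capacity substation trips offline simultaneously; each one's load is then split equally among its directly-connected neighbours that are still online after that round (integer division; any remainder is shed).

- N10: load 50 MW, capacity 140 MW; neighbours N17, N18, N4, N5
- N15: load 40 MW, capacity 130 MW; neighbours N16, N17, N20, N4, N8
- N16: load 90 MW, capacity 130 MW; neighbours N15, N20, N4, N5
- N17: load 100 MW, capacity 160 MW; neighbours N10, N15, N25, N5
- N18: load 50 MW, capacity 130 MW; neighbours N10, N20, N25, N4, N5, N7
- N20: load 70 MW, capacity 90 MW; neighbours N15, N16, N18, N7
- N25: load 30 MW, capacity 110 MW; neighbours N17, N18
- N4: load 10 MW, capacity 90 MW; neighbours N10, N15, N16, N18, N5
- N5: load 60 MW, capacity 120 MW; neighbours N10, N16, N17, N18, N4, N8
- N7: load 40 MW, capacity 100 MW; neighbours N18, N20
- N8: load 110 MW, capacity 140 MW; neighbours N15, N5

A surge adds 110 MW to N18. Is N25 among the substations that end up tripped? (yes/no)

no

Round 1 — N18 at 160 > 130. N18 trips offline.
  N18 sheds 160 MW to N10, N20, N25, N4, N5, N7: 26 each (4 lost).
    N10: 50+26 = 76 ≤ 140
    N20: 70+26 = 96 > 90
    N25: 30+26 = 56 ≤ 110
    N4: 10+26 = 36 ≤ 90
    N5: 60+26 = 86 ≤ 120
    N7: 40+26 = 66 ≤ 100
Round 2 — N20 trips offline.
  N20 sheds 96 MW to N15, N16, N7: 32 each.
    N15: 40+32 = 72 ≤ 130
    N16: 90+32 = 122 ≤ 130
    N7: 66+32 = 98 ≤ 100
No further trips.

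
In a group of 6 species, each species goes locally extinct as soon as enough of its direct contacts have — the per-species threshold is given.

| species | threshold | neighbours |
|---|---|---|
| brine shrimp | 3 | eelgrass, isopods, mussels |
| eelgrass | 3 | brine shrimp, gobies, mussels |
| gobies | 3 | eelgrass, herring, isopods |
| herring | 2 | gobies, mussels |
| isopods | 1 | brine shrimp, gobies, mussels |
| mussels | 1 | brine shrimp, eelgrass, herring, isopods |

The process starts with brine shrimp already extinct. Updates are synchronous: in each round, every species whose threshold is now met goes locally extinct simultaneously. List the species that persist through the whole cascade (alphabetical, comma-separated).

Round 1 — brine shrimp goes locally extinct (initial).
Round 2 — checking thresholds:
  eelgrass: 1 of 3 neighbours < 3, holds.
  isopods: 1 of 3 neighbours ≥ 1, goes locally extinct.
  mussels: 1 of 4 neighbours ≥ 1, goes locally extinct.
Round 3 — no new extinctions; cascade stops.

eelgrass, gobies, herring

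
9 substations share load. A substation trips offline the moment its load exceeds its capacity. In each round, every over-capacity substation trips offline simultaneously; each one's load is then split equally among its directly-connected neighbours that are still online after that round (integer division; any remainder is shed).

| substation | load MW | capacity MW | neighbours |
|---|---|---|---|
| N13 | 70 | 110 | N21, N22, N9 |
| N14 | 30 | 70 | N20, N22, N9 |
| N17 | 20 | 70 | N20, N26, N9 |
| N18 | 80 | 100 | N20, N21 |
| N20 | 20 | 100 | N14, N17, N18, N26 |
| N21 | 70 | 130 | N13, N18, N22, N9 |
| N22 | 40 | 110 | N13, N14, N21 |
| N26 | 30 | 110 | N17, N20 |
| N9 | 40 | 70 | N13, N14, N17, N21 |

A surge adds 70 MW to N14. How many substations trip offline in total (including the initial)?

2

Round 1 — N14 at 100 > 70. N14 trips offline.
  N14 sheds 100 MW to N20, N22, N9: 33 each (1 lost).
    N20: 20+33 = 53 ≤ 100
    N22: 40+33 = 73 ≤ 110
    N9: 40+33 = 73 > 70
Round 2 — N9 trips offline.
  N9 sheds 73 MW to N13, N17, N21: 24 each (1 lost).
    N13: 70+24 = 94 ≤ 110
    N17: 20+24 = 44 ≤ 70
    N21: 70+24 = 94 ≤ 130
No further trips.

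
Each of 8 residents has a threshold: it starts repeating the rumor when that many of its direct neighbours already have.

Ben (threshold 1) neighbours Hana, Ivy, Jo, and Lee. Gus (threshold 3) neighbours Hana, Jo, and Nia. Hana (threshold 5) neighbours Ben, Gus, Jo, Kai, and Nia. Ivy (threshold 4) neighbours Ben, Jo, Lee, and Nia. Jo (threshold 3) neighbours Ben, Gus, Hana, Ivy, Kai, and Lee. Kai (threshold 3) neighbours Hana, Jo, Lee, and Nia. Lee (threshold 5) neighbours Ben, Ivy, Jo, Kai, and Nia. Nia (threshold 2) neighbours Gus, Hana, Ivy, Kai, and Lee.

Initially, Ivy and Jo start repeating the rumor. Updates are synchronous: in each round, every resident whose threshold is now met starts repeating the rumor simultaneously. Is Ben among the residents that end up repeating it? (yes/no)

yes

Round 1 — Ivy, Jo start repeating the rumor (initial).
Round 2 — checking thresholds:
  Ben: 2 of 4 neighbours ≥ 1, starts repeating the rumor.
  Gus: 1 of 3 neighbours < 3, not yet.
  Hana: 1 of 5 neighbours < 5, not yet.
  Kai: 1 of 4 neighbours < 3, not yet.
  Lee: 2 of 5 neighbours < 5, not yet.
  Nia: 1 of 5 neighbours < 2, not yet.
Round 3 — no new spreads; cascade stops.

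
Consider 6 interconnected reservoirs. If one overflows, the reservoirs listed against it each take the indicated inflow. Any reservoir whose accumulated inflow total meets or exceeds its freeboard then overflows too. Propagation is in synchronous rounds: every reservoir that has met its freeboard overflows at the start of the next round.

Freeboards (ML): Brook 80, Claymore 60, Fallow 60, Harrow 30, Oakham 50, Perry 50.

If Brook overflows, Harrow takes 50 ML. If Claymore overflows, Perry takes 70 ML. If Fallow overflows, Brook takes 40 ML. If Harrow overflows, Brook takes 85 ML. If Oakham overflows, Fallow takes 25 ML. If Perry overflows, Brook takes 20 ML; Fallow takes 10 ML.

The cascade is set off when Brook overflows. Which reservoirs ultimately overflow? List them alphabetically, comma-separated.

Brook, Harrow

Round 1 — Brook overflows (initial).
  Harrow: +50 → 50 ≥ 30
Round 2 — Harrow overflows.
No further overflows.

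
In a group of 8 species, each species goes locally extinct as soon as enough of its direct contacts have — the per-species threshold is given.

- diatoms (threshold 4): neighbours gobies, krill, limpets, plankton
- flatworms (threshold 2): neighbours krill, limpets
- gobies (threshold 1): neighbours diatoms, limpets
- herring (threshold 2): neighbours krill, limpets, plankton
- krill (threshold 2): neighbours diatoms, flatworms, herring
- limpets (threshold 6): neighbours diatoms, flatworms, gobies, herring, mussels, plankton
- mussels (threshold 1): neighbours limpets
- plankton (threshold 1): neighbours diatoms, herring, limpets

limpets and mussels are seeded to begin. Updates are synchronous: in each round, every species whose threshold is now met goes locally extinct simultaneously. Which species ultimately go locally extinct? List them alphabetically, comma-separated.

gobies, herring, limpets, mussels, plankton

Round 1 — limpets, mussels go locally extinct (initial).
Round 2 — checking thresholds:
  diatoms: 1 of 4 neighbours < 4, holds.
  flatworms: 1 of 2 neighbours < 2, holds.
  gobies: 1 of 2 neighbours ≥ 1, goes locally extinct.
  herring: 1 of 3 neighbours < 2, holds.
  plankton: 1 of 3 neighbours ≥ 1, goes locally extinct.
Round 3 — checking thresholds:
  diatoms: 3 of 4 neighbours < 4, holds.
  flatworms: 1 of 2 neighbours < 2, holds.
  herring: 2 of 3 neighbours ≥ 2, goes locally extinct.
Round 4 — no new extinctions; cascade stops.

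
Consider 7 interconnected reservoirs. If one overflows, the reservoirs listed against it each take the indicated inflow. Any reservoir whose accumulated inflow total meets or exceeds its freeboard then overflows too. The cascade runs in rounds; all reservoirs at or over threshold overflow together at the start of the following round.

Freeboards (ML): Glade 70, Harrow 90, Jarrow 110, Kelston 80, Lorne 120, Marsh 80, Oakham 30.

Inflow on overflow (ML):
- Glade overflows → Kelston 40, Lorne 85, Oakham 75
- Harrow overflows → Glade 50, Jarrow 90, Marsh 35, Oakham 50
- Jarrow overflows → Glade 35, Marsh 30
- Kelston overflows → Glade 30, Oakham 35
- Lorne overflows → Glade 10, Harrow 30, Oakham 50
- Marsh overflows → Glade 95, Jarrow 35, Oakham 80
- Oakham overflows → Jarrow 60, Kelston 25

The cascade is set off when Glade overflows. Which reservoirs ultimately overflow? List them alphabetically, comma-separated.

Round 1 — Glade overflows (initial).
  Kelston: +40 → 40 < 80
  Lorne: +85 → 85 < 120
  Oakham: +75 → 75 ≥ 30
Round 2 — Oakham overflows.
  Jarrow: +60 → 60 < 110
  Kelston: +25 → 65 < 80
No further overflows.

Glade, Oakham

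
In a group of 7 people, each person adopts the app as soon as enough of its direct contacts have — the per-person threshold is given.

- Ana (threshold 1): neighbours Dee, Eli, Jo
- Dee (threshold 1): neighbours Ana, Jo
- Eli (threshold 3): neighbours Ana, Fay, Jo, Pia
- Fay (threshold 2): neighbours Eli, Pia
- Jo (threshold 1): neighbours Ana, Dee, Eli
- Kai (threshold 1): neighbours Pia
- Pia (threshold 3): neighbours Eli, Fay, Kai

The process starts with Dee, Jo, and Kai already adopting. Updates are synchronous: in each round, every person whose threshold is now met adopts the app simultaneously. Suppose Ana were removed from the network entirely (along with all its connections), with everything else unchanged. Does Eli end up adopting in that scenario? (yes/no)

no

With Ana removed:
Round 1 — Dee, Jo, Kai adopt the app (initial).
Round 2 — no new adoptions; cascade stops.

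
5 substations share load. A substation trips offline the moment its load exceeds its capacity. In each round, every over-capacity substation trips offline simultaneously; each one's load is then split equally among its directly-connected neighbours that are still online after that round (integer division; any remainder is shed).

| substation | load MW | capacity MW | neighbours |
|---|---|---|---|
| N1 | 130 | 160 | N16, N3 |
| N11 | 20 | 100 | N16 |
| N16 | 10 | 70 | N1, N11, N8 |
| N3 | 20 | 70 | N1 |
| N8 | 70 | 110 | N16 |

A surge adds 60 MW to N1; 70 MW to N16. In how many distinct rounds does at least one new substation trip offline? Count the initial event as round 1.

Round 1 — N1 at 190 > 160; N16 at 80 > 70. N1, N16 trip offline.
  N1 sheds 190 MW to N3: 190 each.
    N3: 20+190 = 210 > 70
  N16 sheds 80 MW to N11, N8: 40 each.
    N11: 20+40 = 60 ≤ 100
    N8: 70+40 = 110 ≤ 110
Round 2 — N3 trips offline.
  N3 sheds 210 MW: no online neighbours, lost.
No further trips.

2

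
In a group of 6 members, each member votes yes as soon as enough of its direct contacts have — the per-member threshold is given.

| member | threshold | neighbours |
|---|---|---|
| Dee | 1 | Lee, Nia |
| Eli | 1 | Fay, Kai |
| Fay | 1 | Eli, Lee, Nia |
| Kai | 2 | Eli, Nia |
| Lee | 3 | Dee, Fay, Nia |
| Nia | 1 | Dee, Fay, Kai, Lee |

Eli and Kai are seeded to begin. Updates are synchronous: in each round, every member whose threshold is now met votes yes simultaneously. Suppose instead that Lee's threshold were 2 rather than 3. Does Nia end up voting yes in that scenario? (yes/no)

With Lee's threshold at 2:
Round 1 — Eli, Kai vote yes (initial).
Round 2 — checking thresholds:
  Fay: 1 of 3 neighbours ≥ 1, votes yes.
  Nia: 1 of 4 neighbours ≥ 1, votes yes.
Round 3 — checking thresholds:
  Dee: 1 of 2 neighbours ≥ 1, votes yes.
  Lee: 2 of 3 neighbours ≥ 2, votes yes.
Round 4 — no new yes votes; cascade stops.

yes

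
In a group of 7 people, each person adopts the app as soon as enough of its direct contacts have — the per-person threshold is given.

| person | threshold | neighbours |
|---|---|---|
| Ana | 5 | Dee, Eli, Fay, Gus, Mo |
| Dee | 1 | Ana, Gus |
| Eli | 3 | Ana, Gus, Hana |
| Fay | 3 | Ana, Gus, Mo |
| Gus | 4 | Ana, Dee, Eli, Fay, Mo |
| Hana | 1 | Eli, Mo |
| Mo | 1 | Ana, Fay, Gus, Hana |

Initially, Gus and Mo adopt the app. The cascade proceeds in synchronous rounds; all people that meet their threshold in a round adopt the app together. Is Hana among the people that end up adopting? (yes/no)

yes

Round 1 — Gus, Mo adopt the app (initial).
Round 2 — checking thresholds:
  Ana: 2 of 5 neighbours < 5, not yet.
  Dee: 1 of 2 neighbours ≥ 1, adopts the app.
  Eli: 1 of 3 neighbours < 3, not yet.
  Fay: 2 of 3 neighbours < 3, not yet.
  Hana: 1 of 2 neighbours ≥ 1, adopts the app.
Round 3 — no new adoptions; cascade stops.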